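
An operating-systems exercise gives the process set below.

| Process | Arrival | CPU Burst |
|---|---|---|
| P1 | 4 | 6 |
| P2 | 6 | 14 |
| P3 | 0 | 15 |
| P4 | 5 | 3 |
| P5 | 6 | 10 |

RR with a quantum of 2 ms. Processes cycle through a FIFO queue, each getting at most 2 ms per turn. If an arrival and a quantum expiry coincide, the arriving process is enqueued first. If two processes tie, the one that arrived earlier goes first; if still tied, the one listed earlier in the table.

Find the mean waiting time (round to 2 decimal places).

Timeline: | P3 0-4 | P1 4-6 | P3 6-8 | P4 8-10 | P2 10-12 | P5 12-14 | P1 14-16 | P3 16-18 | P4 18-19 | P2 19-21 | P5 21-23 | P1 23-25 | P3 25-27 | P2 27-29 | P5 29-31 | P3 31-33 | P2 33-35 | P5 35-37 | P3 37-39 | P2 39-41 | P5 41-43 | P3 43-44 | P2 44-48 |
Completion: P1=25  P2=48  P3=44  P4=19  P5=43
Turnaround (C−A): P1=21  P2=42  P3=44  P4=14  P5=37
Waiting times: P1=15, P2=28, P3=29, P4=11, P5=27
Average waiting = (15+28+29+11+27) / 5 = 110/5 = 22.00

22.00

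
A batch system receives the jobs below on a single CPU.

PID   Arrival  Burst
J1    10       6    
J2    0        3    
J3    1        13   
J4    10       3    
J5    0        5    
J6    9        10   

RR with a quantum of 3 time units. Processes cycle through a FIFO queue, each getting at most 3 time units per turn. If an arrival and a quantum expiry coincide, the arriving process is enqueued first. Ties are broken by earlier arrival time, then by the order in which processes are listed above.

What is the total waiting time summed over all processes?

Schedule: | J2 0-3 | J5 3-6 | J3 6-9 | J5 9-11 | J6 11-14 | J3 14-17 | J1 17-20 | J4 20-23 | J6 23-26 | J3 26-29 | J1 29-32 | J6 32-35 | J3 35-38 | J6 38-39 | J3 39-40 |
Completion: J1=32  J2=3  J3=40  J4=23  J5=11  J6=39
Waiting = turnaround − burst: J1=16, J2=0, J3=26, J4=10, J5=6, J6=20
Total waiting = 16 + 0 + 26 + 10 + 6 + 20 = 78

78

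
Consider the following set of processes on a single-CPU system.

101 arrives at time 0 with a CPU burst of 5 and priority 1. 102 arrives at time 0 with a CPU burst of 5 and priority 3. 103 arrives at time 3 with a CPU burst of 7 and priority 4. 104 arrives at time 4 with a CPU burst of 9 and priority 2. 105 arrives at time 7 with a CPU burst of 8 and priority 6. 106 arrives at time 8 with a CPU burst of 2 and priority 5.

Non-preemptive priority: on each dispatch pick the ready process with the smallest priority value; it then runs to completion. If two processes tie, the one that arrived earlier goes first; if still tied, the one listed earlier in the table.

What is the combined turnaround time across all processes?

Timeline: | 101 0-5 | 104 5-14 | 102 14-19 | 103 19-26 | 106 26-28 | 105 28-36 |
Completion: 101=5  102=19  103=26  104=14  105=36  106=28
Turnaround = completion − arrival: 101=5, 102=19, 103=23, 104=10, 105=29, 106=20
Total turnaround = 5 + 19 + 23 + 10 + 29 + 20 = 106

106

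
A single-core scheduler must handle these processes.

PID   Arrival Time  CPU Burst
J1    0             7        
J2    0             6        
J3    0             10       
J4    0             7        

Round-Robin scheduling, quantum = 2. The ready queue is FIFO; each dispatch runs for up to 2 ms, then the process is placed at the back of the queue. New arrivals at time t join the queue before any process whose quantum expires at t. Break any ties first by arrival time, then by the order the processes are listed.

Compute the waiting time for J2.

14

Schedule: | J1 0-2 | J2 2-4 | J3 4-6 | J4 6-8 | J1 8-10 | J2 10-12 | J3 12-14 | J4 14-16 | J1 16-18 | J2 18-20 | J3 20-22 | J4 22-24 | J1 24-25 | J3 25-27 | J4 27-28 | J3 28-30 |
Completion: J1=25  J2=20  J3=30  J4=28
Waiting(J2) = turnaround − burst = 20 − 6 = 14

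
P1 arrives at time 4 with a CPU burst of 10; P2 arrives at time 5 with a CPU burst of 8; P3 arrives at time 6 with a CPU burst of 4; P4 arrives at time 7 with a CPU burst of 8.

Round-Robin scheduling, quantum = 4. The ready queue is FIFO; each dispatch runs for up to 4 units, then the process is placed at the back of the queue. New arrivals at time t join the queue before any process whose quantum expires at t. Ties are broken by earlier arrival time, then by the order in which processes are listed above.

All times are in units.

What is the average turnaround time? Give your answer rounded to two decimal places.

22.00

Timeline: | idle 0-4 | P1 4-8 | P2 8-12 | P3 12-16 | P4 16-20 | P1 20-24 | P2 24-28 | P4 28-32 | P1 32-34 |
Completion: P1=34  P2=28  P3=16  P4=32
Turnaround times: P1=30, P2=23, P3=10, P4=25
Average turnaround = (30+23+10+25) / 4 = 88/4 = 22.00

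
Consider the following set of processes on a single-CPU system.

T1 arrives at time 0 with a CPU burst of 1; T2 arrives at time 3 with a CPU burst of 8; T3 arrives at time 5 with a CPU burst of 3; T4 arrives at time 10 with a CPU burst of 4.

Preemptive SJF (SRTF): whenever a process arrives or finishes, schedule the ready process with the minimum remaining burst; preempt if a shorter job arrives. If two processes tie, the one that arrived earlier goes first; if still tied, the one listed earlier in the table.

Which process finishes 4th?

T4

Schedule: | T1 0-1 | idle 1-3 | T2 3-5 | T3 5-8 | T2 8-14 | T4 14-18 |
Completion: T1=1  T2=14  T3=8  T4=18
Finish order: T1 → T3 → T2 → T4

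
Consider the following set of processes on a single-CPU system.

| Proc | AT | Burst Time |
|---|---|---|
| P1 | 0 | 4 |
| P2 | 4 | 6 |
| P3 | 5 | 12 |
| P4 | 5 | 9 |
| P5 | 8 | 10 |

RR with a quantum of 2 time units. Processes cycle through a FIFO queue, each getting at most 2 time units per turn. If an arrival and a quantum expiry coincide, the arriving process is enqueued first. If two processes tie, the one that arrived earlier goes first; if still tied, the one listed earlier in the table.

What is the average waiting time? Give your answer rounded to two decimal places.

15.60

Schedule: | P1 0-4 | P2 4-6 | P3 6-8 | P4 8-10 | P2 10-12 | P5 12-14 | P3 14-16 | P4 16-18 | P2 18-20 | P5 20-22 | P3 22-24 | P4 24-26 | P5 26-28 | P3 28-30 | P4 30-32 | P5 32-34 | P3 34-36 | P4 36-37 | P5 37-39 | P3 39-41 |
Completion: P1=4  P2=20  P3=41  P4=37  P5=39
Waiting times: P1=0, P2=10, P3=24, P4=23, P5=21
Average waiting = (0+10+24+23+21) / 5 = 78/5 = 15.60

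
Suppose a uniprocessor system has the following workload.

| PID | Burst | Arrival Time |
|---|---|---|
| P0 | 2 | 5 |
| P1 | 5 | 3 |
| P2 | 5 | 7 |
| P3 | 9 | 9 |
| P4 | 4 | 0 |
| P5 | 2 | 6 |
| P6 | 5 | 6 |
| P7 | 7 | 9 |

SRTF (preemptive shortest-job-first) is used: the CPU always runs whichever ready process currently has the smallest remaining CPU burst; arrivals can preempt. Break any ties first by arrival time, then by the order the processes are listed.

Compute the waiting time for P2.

Timeline: | P4 0-4 | P1 4-5 | P0 5-7 | P5 7-9 | P1 9-13 | P6 13-18 | P2 18-23 | P7 23-30 | P3 30-39 |
Completion: P0=7  P1=13  P2=23  P3=39  P4=4  P5=9  P6=18  P7=30
Waiting(P2) = turnaround − burst = 16 − 5 = 11

11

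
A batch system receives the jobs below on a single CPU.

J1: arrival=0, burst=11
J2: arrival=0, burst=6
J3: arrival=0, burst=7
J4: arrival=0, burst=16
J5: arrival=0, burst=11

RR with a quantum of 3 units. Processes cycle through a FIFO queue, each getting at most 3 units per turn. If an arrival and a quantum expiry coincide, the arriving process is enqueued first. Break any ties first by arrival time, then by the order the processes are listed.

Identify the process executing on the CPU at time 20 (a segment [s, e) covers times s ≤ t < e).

Gantt: | J1 0-3 | J2 3-6 | J3 6-9 | J4 9-12 | J5 12-15 | J1 15-18 | J2 18-21 | J3 21-24 | J4 24-27 | J5 27-30 | J1 30-33 | J3 33-34 | J4 34-37 | J5 37-40 | J1 40-42 | J4 42-45 | J5 45-47 | J4 47-51 |
Completion: J1=42  J2=21  J3=34  J4=51  J5=47

J2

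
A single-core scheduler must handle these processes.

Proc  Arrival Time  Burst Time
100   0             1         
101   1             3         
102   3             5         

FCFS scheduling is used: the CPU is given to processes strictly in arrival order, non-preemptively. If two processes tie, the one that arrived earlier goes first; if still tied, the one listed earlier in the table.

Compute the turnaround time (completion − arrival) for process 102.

Gantt: | 100 0-1 | 101 1-4 | 102 4-9 |
Completion: 100=1  101=4  102=9
Turnaround (C−A): 100=1  101=3  102=6
Turnaround(102) = completion − arrival = 9 − 3 = 6

6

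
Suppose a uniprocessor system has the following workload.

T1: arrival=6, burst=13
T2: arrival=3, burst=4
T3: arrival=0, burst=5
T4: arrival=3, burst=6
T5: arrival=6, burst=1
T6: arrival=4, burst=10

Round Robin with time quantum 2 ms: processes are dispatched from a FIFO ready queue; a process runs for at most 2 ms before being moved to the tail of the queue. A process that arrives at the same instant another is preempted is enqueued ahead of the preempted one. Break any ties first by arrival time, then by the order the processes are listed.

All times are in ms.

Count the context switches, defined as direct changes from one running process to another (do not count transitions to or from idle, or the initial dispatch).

Schedule: | T3 0-4 | T2 4-6 | T4 6-8 | T6 8-10 | T3 10-11 | T1 11-13 | T5 13-14 | T2 14-16 | T4 16-18 | T6 18-20 | T1 20-22 | T4 22-24 | T6 24-26 | T1 26-28 | T6 28-30 | T1 30-32 | T6 32-34 | T1 34-39 |
Completion: T1=39  T2=16  T3=11  T4=24  T5=14  T6=34

17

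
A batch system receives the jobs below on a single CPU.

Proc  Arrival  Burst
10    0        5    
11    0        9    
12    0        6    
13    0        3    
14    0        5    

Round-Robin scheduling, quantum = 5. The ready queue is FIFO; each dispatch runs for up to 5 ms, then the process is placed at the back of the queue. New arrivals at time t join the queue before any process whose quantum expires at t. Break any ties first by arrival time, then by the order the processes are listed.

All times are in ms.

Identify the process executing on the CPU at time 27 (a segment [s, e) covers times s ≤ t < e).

Gantt: | 10 0-5 | 11 5-10 | 12 10-15 | 13 15-18 | 14 18-23 | 11 23-27 | 12 27-28 |
Completion: 10=5  11=27  12=28  13=18  14=23
Turnaround (C−A): 10=5  11=27  12=28  13=18  14=23

12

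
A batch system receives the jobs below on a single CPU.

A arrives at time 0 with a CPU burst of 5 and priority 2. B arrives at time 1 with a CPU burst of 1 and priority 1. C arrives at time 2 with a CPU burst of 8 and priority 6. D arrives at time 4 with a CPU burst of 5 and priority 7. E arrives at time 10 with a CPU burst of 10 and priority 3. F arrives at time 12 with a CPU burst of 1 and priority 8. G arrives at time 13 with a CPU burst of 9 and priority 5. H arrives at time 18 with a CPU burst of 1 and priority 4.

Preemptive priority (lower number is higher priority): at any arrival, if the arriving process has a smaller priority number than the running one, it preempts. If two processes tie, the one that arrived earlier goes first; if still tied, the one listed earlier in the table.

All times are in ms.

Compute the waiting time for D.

30

Schedule: | A 0-1 | B 1-2 | A 2-6 | C 6-10 | E 10-20 | H 20-21 | G 21-30 | C 30-34 | D 34-39 | F 39-40 |
Completion: A=6  B=2  C=34  D=39  E=20  F=40  G=30  H=21
Turnaround (C−A): A=6  B=1  C=32  D=35  E=10  F=28  G=17  H=3
Waiting(D) = turnaround − burst = 35 − 5 = 30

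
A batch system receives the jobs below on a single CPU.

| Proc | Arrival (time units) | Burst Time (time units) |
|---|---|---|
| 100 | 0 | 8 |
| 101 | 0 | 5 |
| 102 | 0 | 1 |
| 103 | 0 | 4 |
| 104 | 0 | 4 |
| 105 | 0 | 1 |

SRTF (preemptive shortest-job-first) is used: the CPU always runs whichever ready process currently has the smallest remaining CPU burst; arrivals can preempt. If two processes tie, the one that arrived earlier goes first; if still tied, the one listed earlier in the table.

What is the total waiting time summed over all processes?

Timeline: | 102 0-1 | 105 1-2 | 103 2-6 | 104 6-10 | 101 10-15 | 100 15-23 |
Completion: 100=23  101=15  102=1  103=6  104=10  105=2
Turnaround (C−A): 100=23  101=15  102=1  103=6  104=10  105=2
Waiting = turnaround − burst: 100=15, 101=10, 102=0, 103=2, 104=6, 105=1
Total waiting = 15 + 10 + 0 + 2 + 6 + 1 = 34

34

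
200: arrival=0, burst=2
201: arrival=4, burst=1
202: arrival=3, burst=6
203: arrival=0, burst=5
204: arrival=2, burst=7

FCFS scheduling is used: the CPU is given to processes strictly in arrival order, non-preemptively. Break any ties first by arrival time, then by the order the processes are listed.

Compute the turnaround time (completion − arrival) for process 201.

Schedule: | 200 0-2 | 203 2-7 | 204 7-14 | 202 14-20 | 201 20-21 |
Completion: 200=2  201=21  202=20  203=7  204=14
Turnaround(201) = completion − arrival = 21 − 4 = 17

17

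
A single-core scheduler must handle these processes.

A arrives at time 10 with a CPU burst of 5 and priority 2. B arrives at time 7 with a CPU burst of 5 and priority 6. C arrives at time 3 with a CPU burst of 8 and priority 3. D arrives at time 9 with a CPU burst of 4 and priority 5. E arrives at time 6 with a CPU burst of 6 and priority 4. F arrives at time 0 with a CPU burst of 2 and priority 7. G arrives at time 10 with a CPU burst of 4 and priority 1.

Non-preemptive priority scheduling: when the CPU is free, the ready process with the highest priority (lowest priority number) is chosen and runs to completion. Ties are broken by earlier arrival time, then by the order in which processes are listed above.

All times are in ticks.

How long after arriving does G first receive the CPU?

1

Gantt: | F 0-2 | idle 2-3 | C 3-11 | G 11-15 | A 15-20 | E 20-26 | D 26-30 | B 30-35 |
Completion: A=20  B=35  C=11  D=30  E=26  F=2  G=15
Response(G) = first start − arrival = 11 − 10 = 1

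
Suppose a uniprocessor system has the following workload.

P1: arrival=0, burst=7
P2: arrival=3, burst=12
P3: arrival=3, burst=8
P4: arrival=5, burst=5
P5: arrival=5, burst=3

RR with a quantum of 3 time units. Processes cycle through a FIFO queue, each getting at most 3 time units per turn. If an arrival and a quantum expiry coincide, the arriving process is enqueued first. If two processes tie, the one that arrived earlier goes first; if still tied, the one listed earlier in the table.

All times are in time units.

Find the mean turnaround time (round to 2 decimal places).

24.20

Schedule: | P1 0-3 | P2 3-6 | P3 6-9 | P1 9-12 | P4 12-15 | P5 15-18 | P2 18-21 | P3 21-24 | P1 24-25 | P4 25-27 | P2 27-30 | P3 30-32 | P2 32-35 |
Completion: P1=25  P2=35  P3=32  P4=27  P5=18
Turnaround times: P1=25, P2=32, P3=29, P4=22, P5=13
Average turnaround = (25+32+29+22+13) / 5 = 121/5 = 24.20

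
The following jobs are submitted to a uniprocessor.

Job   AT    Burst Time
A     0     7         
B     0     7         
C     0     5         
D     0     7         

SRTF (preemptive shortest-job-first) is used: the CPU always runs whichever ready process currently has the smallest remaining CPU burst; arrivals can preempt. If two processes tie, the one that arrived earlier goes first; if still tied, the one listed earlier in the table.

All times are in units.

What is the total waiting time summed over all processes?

36

Schedule: | C 0-5 | A 5-12 | B 12-19 | D 19-26 |
Completion: A=12  B=19  C=5  D=26
Turnaround (C−A): A=12  B=19  C=5  D=26
Waiting = turnaround − burst: A=5, B=12, C=0, D=19
Total waiting = 5 + 12 + 0 + 19 = 36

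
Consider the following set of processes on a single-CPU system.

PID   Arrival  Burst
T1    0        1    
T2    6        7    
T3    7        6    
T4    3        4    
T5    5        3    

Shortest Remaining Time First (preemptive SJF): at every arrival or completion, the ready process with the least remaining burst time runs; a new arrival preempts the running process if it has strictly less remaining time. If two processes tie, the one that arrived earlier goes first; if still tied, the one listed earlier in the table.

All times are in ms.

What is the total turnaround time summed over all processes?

Gantt: | T1 0-1 | idle 1-3 | T4 3-7 | T5 7-10 | T3 10-16 | T2 16-23 |
Completion: T1=1  T2=23  T3=16  T4=7  T5=10
Turnaround (C−A): T1=1  T2=17  T3=9  T4=4  T5=5
Turnaround = completion − arrival: T1=1, T2=17, T3=9, T4=4, T5=5
Total turnaround = 1 + 17 + 9 + 4 + 5 = 36

36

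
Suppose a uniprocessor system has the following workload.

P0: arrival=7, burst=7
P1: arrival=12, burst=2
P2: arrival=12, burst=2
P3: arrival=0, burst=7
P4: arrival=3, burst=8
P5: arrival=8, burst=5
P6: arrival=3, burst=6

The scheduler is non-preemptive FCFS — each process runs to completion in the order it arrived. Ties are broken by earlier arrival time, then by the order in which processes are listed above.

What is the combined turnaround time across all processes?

Gantt: | P3 0-7 | P4 7-15 | P6 15-21 | P0 21-28 | P5 28-33 | P1 33-35 | P2 35-37 |
Completion: P0=28  P1=35  P2=37  P3=7  P4=15  P5=33  P6=21
Turnaround (C−A): P0=21  P1=23  P2=25  P3=7  P4=12  P5=25  P6=18
Turnaround = completion − arrival: P0=21, P1=23, P2=25, P3=7, P4=12, P5=25, P6=18
Total turnaround = 21 + 23 + 25 + 7 + 12 + 25 + 18 = 131

131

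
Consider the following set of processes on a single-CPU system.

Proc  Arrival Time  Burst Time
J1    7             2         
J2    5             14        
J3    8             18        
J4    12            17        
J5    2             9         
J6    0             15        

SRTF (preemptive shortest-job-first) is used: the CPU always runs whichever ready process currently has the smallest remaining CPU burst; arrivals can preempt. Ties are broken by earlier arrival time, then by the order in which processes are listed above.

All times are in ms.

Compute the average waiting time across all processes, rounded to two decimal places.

18.50

Gantt: | J6 0-2 | J5 2-7 | J1 7-9 | J5 9-13 | J6 13-26 | J2 26-40 | J4 40-57 | J3 57-75 |
Completion: J1=9  J2=40  J3=75  J4=57  J5=13  J6=26
Turnaround (C−A): J1=2  J2=35  J3=67  J4=45  J5=11  J6=26
Waiting times: J1=0, J2=21, J3=49, J4=28, J5=2, J6=11
Average waiting = (0+21+49+28+2+11) / 6 = 111/6 = 18.50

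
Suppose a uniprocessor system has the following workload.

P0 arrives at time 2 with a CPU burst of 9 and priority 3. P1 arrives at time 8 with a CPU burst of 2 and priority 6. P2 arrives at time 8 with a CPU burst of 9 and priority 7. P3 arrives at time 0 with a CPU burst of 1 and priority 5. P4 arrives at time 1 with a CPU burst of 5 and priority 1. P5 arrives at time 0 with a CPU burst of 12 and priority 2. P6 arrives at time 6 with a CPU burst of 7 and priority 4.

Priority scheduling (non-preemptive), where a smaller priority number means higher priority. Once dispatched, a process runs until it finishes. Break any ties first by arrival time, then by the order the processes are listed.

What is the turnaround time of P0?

Timeline: | P5 0-12 | P4 12-17 | P0 17-26 | P6 26-33 | P3 33-34 | P1 34-36 | P2 36-45 |
Completion: P0=26  P1=36  P2=45  P3=34  P4=17  P5=12  P6=33
Turnaround (C−A): P0=24  P1=28  P2=37  P3=34  P4=16  P5=12  P6=27
Turnaround(P0) = completion − arrival = 26 − 2 = 24

24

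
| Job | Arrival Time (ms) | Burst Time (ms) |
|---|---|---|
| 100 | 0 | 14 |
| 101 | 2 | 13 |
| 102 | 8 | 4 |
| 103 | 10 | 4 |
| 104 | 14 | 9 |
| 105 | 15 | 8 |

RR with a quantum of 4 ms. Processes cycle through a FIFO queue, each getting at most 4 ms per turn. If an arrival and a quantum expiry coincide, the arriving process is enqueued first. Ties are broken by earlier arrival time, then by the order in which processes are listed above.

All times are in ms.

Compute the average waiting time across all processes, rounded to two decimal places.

22.33

Schedule: | 100 0-4 | 101 4-8 | 100 8-12 | 102 12-16 | 101 16-20 | 103 20-24 | 100 24-28 | 104 28-32 | 105 32-36 | 101 36-40 | 100 40-42 | 104 42-46 | 105 46-50 | 101 50-51 | 104 51-52 |
Completion: 100=42  101=51  102=16  103=24  104=52  105=50
Turnaround (C−A): 100=42  101=49  102=8  103=14  104=38  105=35
Waiting times: 100=28, 101=36, 102=4, 103=10, 104=29, 105=27
Average waiting = (28+36+4+10+29+27) / 6 = 134/6 = 22.33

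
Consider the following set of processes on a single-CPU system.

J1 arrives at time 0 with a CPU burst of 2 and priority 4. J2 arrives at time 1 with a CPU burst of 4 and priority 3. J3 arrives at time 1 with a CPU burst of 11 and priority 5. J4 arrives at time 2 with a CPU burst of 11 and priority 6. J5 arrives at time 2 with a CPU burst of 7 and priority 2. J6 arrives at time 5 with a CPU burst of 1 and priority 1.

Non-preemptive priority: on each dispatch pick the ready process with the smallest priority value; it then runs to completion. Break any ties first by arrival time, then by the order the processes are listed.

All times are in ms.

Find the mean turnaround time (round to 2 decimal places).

Timeline: | J1 0-2 | J5 2-9 | J6 9-10 | J2 10-14 | J3 14-25 | J4 25-36 |
Completion: J1=2  J2=14  J3=25  J4=36  J5=9  J6=10
Turnaround (C−A): J1=2  J2=13  J3=24  J4=34  J5=7  J6=5
Turnaround times: J1=2, J2=13, J3=24, J4=34, J5=7, J6=5
Average turnaround = (2+13+24+34+7+5) / 6 = 85/6 = 14.17

14.17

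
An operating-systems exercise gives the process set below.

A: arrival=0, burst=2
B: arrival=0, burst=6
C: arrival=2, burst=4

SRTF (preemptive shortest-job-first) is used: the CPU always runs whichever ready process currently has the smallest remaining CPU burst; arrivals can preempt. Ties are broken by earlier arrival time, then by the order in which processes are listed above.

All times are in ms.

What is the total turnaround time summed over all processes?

18

Schedule: | A 0-2 | C 2-6 | B 6-12 |
Completion: A=2  B=12  C=6
Turnaround = completion − arrival: A=2, B=12, C=4
Total turnaround = 2 + 12 + 4 = 18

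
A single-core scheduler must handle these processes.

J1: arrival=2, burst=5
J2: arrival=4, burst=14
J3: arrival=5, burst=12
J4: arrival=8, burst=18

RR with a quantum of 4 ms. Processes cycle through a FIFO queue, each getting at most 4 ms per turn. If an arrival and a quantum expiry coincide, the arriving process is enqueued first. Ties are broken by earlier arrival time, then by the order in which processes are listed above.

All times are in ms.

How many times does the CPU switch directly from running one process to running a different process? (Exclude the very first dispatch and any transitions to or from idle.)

Timeline: | idle 0-2 | J1 2-6 | J2 6-10 | J3 10-14 | J1 14-15 | J4 15-19 | J2 19-23 | J3 23-27 | J4 27-31 | J2 31-35 | J3 35-39 | J4 39-43 | J2 43-45 | J4 45-51 |
Completion: J1=15  J2=45  J3=39  J4=51

12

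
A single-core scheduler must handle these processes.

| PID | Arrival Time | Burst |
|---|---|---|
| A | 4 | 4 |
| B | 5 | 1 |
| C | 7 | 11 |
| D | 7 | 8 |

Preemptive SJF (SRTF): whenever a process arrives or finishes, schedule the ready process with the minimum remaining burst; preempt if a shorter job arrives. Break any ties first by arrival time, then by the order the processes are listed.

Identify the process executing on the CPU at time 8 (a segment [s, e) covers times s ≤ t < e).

Schedule: | idle 0-4 | A 4-5 | B 5-6 | A 6-9 | D 9-17 | C 17-28 |
Completion: A=9  B=6  C=28  D=17
Turnaround (C−A): A=5  B=1  C=21  D=10

A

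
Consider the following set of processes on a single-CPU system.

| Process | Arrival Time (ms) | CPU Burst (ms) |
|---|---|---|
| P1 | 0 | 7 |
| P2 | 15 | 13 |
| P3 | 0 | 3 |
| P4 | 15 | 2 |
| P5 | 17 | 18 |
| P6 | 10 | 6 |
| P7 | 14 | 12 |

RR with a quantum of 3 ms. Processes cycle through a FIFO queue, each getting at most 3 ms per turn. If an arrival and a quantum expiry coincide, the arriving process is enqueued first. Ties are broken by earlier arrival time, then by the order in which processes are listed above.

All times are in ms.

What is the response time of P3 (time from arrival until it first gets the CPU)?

3

Timeline: | P1 0-3 | P3 3-6 | P1 6-10 | P6 10-16 | P7 16-19 | P2 19-22 | P4 22-24 | P5 24-27 | P7 27-30 | P2 30-33 | P5 33-36 | P7 36-39 | P2 39-42 | P5 42-45 | P7 45-48 | P2 48-51 | P5 51-54 | P2 54-55 | P5 55-61 |
Completion: P1=10  P2=55  P3=6  P4=24  P5=61  P6=16  P7=48
Response(P3) = first start − arrival = 3 − 0 = 3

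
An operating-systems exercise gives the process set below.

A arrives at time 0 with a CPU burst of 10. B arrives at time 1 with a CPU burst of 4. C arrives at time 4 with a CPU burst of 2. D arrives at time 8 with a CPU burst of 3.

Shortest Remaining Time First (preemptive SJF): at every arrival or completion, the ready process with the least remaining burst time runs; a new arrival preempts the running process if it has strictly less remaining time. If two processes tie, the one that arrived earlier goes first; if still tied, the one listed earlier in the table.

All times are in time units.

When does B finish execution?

Timeline: | A 0-1 | B 1-5 | C 5-7 | A 7-8 | D 8-11 | A 11-19 |
Completion: A=19  B=5  C=7  D=11
Turnaround (C−A): A=19  B=4  C=3  D=3

5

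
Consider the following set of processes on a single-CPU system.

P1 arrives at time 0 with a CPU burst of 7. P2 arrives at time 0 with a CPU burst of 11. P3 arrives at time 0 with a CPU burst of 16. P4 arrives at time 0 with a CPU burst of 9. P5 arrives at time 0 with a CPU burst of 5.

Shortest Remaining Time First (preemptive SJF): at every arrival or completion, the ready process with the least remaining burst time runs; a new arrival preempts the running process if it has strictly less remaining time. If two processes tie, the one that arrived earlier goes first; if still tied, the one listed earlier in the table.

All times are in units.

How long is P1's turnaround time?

Gantt: | P5 0-5 | P1 5-12 | P4 12-21 | P2 21-32 | P3 32-48 |
Completion: P1=12  P2=32  P3=48  P4=21  P5=5
Turnaround (C−A): P1=12  P2=32  P3=48  P4=21  P5=5
Turnaround(P1) = completion − arrival = 12 − 0 = 12

12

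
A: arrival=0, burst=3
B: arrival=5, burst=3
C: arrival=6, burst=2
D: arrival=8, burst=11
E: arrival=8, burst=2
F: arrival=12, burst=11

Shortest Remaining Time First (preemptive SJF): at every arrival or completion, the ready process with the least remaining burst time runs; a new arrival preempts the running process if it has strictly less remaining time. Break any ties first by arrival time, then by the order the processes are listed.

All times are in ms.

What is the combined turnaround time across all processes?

Gantt: | A 0-3 | idle 3-5 | B 5-8 | C 8-10 | E 10-12 | D 12-23 | F 23-34 |
Completion: A=3  B=8  C=10  D=23  E=12  F=34
Turnaround = completion − arrival: A=3, B=3, C=4, D=15, E=4, F=22
Total turnaround = 3 + 3 + 4 + 15 + 4 + 22 = 51

51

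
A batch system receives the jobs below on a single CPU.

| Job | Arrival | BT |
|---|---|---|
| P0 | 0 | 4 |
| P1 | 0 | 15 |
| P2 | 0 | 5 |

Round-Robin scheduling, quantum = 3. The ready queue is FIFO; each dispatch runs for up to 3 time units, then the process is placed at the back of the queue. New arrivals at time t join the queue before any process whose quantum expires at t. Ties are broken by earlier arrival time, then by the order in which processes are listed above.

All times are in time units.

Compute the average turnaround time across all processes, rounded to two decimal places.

Timeline: | P0 0-3 | P1 3-6 | P2 6-9 | P0 9-10 | P1 10-13 | P2 13-15 | P1 15-24 |
Completion: P0=10  P1=24  P2=15
Turnaround times: P0=10, P1=24, P2=15
Average turnaround = (10+24+15) / 3 = 49/3 = 16.33

16.33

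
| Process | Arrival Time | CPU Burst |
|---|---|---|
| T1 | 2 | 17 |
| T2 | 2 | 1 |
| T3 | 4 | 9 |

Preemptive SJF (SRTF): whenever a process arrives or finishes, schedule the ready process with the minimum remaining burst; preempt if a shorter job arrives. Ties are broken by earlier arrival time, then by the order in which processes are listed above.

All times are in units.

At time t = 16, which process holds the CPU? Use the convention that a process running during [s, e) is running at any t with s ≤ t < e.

T1

Schedule: | idle 0-2 | T2 2-3 | T1 3-4 | T3 4-13 | T1 13-29 |
Completion: T1=29  T2=3  T3=13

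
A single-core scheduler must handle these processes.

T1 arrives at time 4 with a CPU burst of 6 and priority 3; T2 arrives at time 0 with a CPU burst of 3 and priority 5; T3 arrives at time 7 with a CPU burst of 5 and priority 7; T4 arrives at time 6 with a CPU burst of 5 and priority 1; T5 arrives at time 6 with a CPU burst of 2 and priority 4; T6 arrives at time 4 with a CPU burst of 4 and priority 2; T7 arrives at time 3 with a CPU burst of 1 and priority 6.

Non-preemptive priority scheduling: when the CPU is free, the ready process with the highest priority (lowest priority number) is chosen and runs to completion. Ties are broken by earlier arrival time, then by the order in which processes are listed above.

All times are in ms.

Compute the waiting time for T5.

Timeline: | T2 0-3 | T7 3-4 | T6 4-8 | T4 8-13 | T1 13-19 | T5 19-21 | T3 21-26 |
Completion: T1=19  T2=3  T3=26  T4=13  T5=21  T6=8  T7=4
Waiting(T5) = turnaround − burst = 15 − 2 = 13

13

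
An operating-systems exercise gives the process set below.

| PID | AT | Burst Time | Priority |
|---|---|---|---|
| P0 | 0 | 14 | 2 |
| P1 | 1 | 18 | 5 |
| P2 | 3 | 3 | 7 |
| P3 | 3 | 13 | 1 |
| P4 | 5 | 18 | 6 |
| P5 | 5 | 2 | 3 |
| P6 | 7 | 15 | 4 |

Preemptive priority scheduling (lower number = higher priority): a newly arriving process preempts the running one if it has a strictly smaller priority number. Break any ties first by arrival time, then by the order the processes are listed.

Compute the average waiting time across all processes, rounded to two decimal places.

Schedule: | P0 0-3 | P3 3-16 | P0 16-27 | P5 27-29 | P6 29-44 | P1 44-62 | P4 62-80 | P2 80-83 |
Completion: P0=27  P1=62  P2=83  P3=16  P4=80  P5=29  P6=44
Waiting times: P0=13, P1=43, P2=77, P3=0, P4=57, P5=22, P6=22
Average waiting = (13+43+77+0+57+22+22) / 7 = 234/7 = 33.43

33.43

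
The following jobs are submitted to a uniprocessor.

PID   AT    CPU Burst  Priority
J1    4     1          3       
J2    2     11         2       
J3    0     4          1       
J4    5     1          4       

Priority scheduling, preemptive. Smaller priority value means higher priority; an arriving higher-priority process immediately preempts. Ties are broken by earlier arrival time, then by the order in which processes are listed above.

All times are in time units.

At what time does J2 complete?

Schedule: | J3 0-4 | J2 4-15 | J1 15-16 | J4 16-17 |
Completion: J1=16  J2=15  J3=4  J4=17
Turnaround (C−A): J1=12  J2=13  J3=4  J4=12

15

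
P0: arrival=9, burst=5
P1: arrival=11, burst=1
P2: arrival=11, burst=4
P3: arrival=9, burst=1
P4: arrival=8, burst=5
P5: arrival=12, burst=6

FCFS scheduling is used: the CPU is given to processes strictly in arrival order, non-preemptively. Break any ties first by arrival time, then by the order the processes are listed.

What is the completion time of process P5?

Gantt: | idle 0-8 | P4 8-13 | P0 13-18 | P3 18-19 | P1 19-20 | P2 20-24 | P5 24-30 |
Completion: P0=18  P1=20  P2=24  P3=19  P4=13  P5=30
Turnaround (C−A): P0=9  P1=9  P2=13  P3=10  P4=5  P5=18

30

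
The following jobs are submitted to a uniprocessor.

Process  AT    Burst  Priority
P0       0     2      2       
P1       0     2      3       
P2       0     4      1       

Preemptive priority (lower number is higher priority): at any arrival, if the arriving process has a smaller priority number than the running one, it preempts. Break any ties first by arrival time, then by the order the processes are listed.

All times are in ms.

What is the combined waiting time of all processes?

Timeline: | P2 0-4 | P0 4-6 | P1 6-8 |
Completion: P0=6  P1=8  P2=4
Waiting = turnaround − burst: P0=4, P1=6, P2=0
Total waiting = 4 + 6 + 0 = 10

10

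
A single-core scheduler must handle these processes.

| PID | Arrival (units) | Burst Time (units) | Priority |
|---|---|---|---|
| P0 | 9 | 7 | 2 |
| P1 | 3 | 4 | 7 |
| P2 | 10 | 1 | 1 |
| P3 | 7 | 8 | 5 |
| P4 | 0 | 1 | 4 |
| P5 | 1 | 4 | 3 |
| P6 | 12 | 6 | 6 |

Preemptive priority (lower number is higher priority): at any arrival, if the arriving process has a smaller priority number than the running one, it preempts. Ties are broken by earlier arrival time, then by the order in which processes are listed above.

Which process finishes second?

Timeline: | P4 0-1 | P5 1-5 | P1 5-7 | P3 7-9 | P0 9-10 | P2 10-11 | P0 11-17 | P3 17-23 | P6 23-29 | P1 29-31 |
Completion: P0=17  P1=31  P2=11  P3=23  P4=1  P5=5  P6=29
Finish order: P4 → P5 → P2 → P0 → P3 → P6 → P1

P5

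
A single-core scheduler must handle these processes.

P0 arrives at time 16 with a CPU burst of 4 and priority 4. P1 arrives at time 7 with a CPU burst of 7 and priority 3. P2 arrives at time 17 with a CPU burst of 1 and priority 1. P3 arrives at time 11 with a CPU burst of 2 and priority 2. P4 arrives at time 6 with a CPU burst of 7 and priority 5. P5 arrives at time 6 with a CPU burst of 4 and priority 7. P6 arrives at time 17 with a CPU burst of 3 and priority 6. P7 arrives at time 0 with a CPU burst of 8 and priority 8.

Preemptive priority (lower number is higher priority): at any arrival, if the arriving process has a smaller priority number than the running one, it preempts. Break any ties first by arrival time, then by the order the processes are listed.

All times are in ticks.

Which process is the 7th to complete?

Gantt: | P7 0-6 | P4 6-7 | P1 7-11 | P3 11-13 | P1 13-16 | P0 16-17 | P2 17-18 | P0 18-21 | P4 21-27 | P6 27-30 | P5 30-34 | P7 34-36 |
Completion: P0=21  P1=16  P2=18  P3=13  P4=27  P5=34  P6=30  P7=36
Finish order: P3 → P1 → P2 → P0 → P4 → P6 → P5 → P7

P5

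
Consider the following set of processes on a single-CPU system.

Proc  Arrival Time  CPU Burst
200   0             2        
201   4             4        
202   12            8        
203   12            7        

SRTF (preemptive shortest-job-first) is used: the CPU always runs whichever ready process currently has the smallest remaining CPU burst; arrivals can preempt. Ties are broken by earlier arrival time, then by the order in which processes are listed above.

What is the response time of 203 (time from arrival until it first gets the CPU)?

Timeline: | 200 0-2 | idle 2-4 | 201 4-8 | idle 8-12 | 203 12-19 | 202 19-27 |
Completion: 200=2  201=8  202=27  203=19
Turnaround (C−A): 200=2  201=4  202=15  203=7
Response(203) = first start − arrival = 12 − 12 = 0

0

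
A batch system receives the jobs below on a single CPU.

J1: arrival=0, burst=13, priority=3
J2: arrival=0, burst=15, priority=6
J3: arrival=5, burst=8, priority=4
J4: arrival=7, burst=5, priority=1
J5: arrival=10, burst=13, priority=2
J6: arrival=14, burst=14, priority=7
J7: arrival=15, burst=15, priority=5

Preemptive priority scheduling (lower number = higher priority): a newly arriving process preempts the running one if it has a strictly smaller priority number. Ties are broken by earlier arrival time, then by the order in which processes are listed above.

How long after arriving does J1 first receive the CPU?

Timeline: | J1 0-7 | J4 7-12 | J5 12-25 | J1 25-31 | J3 31-39 | J7 39-54 | J2 54-69 | J6 69-83 |
Completion: J1=31  J2=69  J3=39  J4=12  J5=25  J6=83  J7=54
Turnaround (C−A): J1=31  J2=69  J3=34  J4=5  J5=15  J6=69  J7=39
Response(J1) = first start − arrival = 0 − 0 = 0

0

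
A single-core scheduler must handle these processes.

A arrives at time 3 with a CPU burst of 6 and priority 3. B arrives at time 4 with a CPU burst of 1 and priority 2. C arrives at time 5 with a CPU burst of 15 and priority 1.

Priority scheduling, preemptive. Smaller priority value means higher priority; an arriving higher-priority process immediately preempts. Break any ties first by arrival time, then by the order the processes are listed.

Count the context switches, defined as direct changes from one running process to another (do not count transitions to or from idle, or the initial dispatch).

3

Timeline: | idle 0-3 | A 3-4 | B 4-5 | C 5-20 | A 20-25 |
Completion: A=25  B=5  C=20
Turnaround (C−A): A=22  B=1  C=15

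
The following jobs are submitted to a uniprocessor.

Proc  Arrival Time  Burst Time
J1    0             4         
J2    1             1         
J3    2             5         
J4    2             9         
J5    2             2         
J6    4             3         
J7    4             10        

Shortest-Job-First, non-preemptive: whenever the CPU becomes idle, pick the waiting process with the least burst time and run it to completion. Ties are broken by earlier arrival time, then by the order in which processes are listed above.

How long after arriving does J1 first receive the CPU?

Timeline: | J1 0-4 | J2 4-5 | J5 5-7 | J6 7-10 | J3 10-15 | J4 15-24 | J7 24-34 |
Completion: J1=4  J2=5  J3=15  J4=24  J5=7  J6=10  J7=34
Turnaround (C−A): J1=4  J2=4  J3=13  J4=22  J5=5  J6=6  J7=30
Response(J1) = first start − arrival = 0 − 0 = 0

0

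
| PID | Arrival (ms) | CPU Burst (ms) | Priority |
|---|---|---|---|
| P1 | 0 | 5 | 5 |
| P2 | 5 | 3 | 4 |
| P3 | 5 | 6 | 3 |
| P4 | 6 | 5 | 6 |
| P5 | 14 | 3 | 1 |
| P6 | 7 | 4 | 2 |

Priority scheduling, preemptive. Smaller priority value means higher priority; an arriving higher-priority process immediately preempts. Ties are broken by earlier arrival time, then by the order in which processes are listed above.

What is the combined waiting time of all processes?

Gantt: | P1 0-5 | P3 5-7 | P6 7-11 | P3 11-14 | P5 14-17 | P3 17-18 | P2 18-21 | P4 21-26 |
Completion: P1=5  P2=21  P3=18  P4=26  P5=17  P6=11
Turnaround (C−A): P1=5  P2=16  P3=13  P4=20  P5=3  P6=4
Waiting = turnaround − burst: P1=0, P2=13, P3=7, P4=15, P5=0, P6=0
Total waiting = 0 + 13 + 7 + 15 + 0 + 0 = 35

35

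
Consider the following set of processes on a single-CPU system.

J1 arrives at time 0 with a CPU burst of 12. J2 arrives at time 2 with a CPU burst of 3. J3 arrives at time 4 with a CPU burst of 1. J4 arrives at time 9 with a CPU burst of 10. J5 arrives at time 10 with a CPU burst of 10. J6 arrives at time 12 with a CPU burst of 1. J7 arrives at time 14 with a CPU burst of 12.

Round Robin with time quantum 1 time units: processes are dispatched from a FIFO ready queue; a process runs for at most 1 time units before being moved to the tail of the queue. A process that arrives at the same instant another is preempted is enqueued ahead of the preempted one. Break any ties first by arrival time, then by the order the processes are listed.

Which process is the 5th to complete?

J4

Timeline: | J1 0-2 | J2 2-3 | J1 3-4 | J2 4-5 | J3 5-6 | J1 6-7 | J2 7-8 | J1 8-9 | J4 9-10 | J1 10-11 | J5 11-12 | J4 12-13 | J1 13-14 | J6 14-15 | J5 15-16 | J4 16-17 | J7 17-18 | J1 18-19 | J5 19-20 | J4 20-21 | J7 21-22 | J1 22-23 | J5 23-24 | J4 24-25 | J7 25-26 | J1 26-27 | J5 27-28 | J4 28-29 | J7 29-30 | J1 30-31 | J5 31-32 | J4 32-33 | J7 33-34 | J1 34-35 | J5 35-36 | J4 36-37 | J7 37-38 | J5 38-39 | J4 39-40 | J7 40-41 | J5 41-42 | J4 42-43 | J7 43-44 | J5 44-45 | J7 45-49 |
Completion: J1=35  J2=8  J3=6  J4=43  J5=45  J6=15  J7=49
Turnaround (C−A): J1=35  J2=6  J3=2  J4=34  J5=35  J6=3  J7=35
Finish order: J3 → J2 → J6 → J1 → J4 → J5 → J7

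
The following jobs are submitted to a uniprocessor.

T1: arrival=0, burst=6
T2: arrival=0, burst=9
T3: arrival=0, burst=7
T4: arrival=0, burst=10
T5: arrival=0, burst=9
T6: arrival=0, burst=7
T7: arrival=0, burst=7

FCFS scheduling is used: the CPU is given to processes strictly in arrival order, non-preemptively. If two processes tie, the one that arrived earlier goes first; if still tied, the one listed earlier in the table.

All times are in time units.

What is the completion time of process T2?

15

Schedule: | T1 0-6 | T2 6-15 | T3 15-22 | T4 22-32 | T5 32-41 | T6 41-48 | T7 48-55 |
Completion: T1=6  T2=15  T3=22  T4=32  T5=41  T6=48  T7=55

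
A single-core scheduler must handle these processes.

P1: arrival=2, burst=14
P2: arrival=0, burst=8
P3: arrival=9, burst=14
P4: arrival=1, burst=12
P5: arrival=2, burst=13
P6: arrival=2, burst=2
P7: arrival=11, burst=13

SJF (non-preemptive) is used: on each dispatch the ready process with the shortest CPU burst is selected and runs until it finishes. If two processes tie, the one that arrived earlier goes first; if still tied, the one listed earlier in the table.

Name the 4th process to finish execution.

P5

Schedule: | P2 0-8 | P6 8-10 | P4 10-22 | P5 22-35 | P7 35-48 | P1 48-62 | P3 62-76 |
Completion: P1=62  P2=8  P3=76  P4=22  P5=35  P6=10  P7=48
Turnaround (C−A): P1=60  P2=8  P3=67  P4=21  P5=33  P6=8  P7=37
Finish order: P2 → P6 → P4 → P5 → P7 → P1 → P3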